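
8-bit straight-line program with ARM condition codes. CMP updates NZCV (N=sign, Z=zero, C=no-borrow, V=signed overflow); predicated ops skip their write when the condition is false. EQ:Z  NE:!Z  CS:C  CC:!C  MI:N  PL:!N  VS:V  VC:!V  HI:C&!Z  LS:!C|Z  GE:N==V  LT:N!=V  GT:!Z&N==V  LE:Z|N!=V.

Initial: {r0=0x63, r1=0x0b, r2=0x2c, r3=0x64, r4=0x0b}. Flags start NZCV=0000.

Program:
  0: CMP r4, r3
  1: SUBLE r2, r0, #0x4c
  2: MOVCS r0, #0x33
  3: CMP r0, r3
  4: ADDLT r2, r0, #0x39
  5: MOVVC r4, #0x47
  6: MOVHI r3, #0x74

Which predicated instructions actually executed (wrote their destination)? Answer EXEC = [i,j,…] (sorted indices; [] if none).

EXEC = [1,4,5]

[0] flags=1000 → (cmp)
[1] flags=1000 LE?T → r2=0x17
[2] flags=1000 CS?F → skip
[3] flags=1000 → (cmp)
[4] flags=1000 LT?T → r2=0x9c
[5] flags=1000 VC?T → r4=0x47
[6] flags=1000 HI?F → skip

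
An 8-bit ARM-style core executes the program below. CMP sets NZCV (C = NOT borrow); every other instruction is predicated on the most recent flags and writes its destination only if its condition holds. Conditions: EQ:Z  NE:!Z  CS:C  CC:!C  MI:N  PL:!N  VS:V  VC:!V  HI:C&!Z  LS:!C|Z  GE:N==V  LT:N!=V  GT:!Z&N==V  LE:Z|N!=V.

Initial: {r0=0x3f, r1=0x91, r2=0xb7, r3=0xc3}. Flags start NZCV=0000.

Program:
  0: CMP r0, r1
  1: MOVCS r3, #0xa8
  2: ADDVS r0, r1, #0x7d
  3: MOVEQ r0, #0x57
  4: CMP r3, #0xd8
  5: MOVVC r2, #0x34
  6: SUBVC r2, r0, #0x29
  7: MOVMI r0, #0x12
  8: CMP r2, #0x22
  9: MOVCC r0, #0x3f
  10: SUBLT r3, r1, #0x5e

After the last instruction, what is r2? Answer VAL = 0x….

0: ✓ CMP  NZCV=1001
1: · MOVCS
2: ✓ ADDVS  r0←0x0e
3: · MOVEQ
4: ✓ CMP  NZCV=1000
5: ✓ MOVVC  r2←0x34
6: ✓ SUBVC  r2←0xe5
7: ✓ MOVMI  r0←0x12
8: ✓ CMP  NZCV=1010
9: · MOVCC
10: ✓ SUBLT  r3←0x33

VAL = 0xe5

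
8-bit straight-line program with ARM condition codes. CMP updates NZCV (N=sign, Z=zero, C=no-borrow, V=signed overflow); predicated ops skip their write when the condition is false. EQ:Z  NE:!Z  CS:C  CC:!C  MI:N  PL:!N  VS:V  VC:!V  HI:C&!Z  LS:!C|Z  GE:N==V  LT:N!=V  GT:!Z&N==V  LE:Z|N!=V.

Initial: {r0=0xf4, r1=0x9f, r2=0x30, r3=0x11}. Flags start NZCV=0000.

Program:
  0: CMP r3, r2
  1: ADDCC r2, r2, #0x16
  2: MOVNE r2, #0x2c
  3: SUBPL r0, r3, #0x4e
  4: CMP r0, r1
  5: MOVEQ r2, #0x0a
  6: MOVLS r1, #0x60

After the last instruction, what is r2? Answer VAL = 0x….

[0] flags=1000 → (cmp)
[1] flags=1000 CC?T → r2=0x46
[2] flags=1000 NE?T → r2=0x2c
[3] flags=1000 PL?F → skip
[4] flags=0010 → (cmp)
[5] flags=0010 EQ?F → skip
[6] flags=0010 LS?F → skip

VAL = 0x2c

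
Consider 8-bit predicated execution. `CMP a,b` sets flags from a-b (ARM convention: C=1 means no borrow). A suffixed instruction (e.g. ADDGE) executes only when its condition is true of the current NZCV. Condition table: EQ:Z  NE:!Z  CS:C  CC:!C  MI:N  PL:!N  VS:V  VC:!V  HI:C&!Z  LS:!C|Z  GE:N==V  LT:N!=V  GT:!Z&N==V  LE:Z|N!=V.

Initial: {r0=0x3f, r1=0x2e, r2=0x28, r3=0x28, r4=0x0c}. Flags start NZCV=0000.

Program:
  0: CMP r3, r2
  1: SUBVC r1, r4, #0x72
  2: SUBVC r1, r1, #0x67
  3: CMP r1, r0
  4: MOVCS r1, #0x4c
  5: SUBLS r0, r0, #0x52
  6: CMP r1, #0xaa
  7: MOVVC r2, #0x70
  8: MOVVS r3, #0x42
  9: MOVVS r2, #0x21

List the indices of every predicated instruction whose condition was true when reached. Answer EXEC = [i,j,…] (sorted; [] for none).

[0] flags=0110 → (cmp)
[1] flags=0110 VC?T → r1=0x9a
[2] flags=0110 VC?T → r1=0x33
[3] flags=1000 → (cmp)
[4] flags=1000 CS?F → skip
[5] flags=1000 LS?T → r0=0xed
[6] flags=1001 → (cmp)
[7] flags=1001 VC?F → skip
[8] flags=1001 VS?T → r3=0x42
[9] flags=1001 VS?T → r2=0x21

EXEC = [1,2,5,8,9]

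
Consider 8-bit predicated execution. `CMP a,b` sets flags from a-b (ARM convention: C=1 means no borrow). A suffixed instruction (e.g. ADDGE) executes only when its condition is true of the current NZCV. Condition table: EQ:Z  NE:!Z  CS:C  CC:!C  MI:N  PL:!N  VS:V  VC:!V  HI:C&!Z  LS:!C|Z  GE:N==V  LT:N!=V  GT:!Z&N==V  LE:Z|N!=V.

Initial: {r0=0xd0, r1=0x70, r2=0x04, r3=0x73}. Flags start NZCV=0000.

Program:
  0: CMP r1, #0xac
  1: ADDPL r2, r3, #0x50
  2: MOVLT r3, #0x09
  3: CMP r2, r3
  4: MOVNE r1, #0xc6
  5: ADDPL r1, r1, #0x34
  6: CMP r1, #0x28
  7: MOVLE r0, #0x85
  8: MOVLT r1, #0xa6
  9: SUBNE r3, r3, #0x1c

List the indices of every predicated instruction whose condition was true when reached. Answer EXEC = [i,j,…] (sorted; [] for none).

EXEC = [4,7,8,9]

0: ✓ CMP  NZCV=1001
1: · ADDPL
2: · MOVLT
3: ✓ CMP  NZCV=1000
4: ✓ MOVNE  r1←0xc6
5: · ADDPL
6: ✓ CMP  NZCV=1010
7: ✓ MOVLE  r0←0x85
8: ✓ MOVLT  r1←0xa6
9: ✓ SUBNE  r3←0x57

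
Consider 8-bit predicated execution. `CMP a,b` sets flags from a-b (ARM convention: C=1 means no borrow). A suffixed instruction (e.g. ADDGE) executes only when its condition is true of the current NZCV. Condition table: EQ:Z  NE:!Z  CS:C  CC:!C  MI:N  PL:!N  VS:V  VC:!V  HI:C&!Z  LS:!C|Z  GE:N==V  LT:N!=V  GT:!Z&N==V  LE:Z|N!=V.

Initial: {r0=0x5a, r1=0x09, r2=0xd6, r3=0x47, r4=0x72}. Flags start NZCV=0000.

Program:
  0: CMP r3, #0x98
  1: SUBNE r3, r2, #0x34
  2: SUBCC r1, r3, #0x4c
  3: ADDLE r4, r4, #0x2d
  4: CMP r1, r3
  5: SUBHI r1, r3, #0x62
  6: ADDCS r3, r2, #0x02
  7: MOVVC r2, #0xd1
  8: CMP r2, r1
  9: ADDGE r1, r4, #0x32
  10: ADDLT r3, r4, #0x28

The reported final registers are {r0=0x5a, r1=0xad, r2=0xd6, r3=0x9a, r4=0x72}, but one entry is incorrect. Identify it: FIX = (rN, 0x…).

FIX = (r1, 0x56)

[0] flags=1001 → (cmp)
[1] flags=1001 NE?T → r3=0xa2
[2] flags=1001 CC?T → r1=0x56
[3] flags=1001 LE?F → skip
[4] flags=1001 → (cmp)
[5] flags=1001 HI?F → skip
[6] flags=1001 CS?F → skip
[7] flags=1001 VC?F → skip
[8] flags=1010 → (cmp)
[9] flags=1010 GE?F → skip
[10] flags=1010 LT?T → r3=0x9a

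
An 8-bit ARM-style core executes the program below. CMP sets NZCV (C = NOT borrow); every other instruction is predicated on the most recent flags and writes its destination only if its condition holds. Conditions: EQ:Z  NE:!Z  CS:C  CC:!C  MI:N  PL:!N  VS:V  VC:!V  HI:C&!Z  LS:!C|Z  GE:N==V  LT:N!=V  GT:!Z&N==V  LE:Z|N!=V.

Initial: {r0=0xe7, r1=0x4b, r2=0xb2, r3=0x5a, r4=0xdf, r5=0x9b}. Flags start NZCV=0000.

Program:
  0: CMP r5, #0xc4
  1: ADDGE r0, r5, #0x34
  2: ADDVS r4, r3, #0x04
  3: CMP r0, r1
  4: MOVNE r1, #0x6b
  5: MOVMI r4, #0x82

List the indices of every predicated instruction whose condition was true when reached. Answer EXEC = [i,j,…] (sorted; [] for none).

0: ✓ CMP  NZCV=1000
1: · ADDGE
2: · ADDVS
3: ✓ CMP  NZCV=1010
4: ✓ MOVNE  r1←0x6b
5: ✓ MOVMI  r4←0x82

EXEC = [4,5]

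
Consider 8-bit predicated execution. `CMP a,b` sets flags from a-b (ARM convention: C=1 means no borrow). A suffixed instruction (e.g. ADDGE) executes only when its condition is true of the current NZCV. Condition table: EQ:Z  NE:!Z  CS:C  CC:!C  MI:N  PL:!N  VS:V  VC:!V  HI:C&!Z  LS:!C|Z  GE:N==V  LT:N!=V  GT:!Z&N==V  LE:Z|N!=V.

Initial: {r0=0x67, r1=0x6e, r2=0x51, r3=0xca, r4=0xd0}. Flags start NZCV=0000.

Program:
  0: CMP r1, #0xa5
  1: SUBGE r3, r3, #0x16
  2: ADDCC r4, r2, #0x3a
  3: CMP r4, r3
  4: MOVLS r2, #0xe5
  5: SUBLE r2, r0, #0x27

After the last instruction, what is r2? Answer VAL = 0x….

[0] flags=1001 → (cmp)
[1] flags=1001 GE?T → r3=0xb4
[2] flags=1001 CC?T → r4=0x8b
[3] flags=1000 → (cmp)
[4] flags=1000 LS?T → r2=0xe5
[5] flags=1000 LE?T → r2=0x40

VAL = 0x40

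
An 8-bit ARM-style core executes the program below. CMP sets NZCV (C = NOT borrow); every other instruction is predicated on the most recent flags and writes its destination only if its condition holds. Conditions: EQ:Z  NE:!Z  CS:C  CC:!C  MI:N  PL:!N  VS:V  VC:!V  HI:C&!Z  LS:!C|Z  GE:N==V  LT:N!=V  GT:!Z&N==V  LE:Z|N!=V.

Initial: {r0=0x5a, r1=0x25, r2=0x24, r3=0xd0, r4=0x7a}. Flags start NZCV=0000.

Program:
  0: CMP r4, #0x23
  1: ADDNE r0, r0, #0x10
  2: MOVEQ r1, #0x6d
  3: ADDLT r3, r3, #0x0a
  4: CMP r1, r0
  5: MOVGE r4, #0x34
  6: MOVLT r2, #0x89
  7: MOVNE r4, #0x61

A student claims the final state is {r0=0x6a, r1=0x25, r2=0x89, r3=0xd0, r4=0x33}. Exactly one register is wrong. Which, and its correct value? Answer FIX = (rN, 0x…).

FIX = (r4, 0x61)

[0] flags=0010 → (cmp)
[1] flags=0010 NE?T → r0=0x6a
[2] flags=0010 EQ?F → skip
[3] flags=0010 LT?F → skip
[4] flags=1000 → (cmp)
[5] flags=1000 GE?F → skip
[6] flags=1000 LT?T → r2=0x89
[7] flags=1000 NE?T → r4=0x61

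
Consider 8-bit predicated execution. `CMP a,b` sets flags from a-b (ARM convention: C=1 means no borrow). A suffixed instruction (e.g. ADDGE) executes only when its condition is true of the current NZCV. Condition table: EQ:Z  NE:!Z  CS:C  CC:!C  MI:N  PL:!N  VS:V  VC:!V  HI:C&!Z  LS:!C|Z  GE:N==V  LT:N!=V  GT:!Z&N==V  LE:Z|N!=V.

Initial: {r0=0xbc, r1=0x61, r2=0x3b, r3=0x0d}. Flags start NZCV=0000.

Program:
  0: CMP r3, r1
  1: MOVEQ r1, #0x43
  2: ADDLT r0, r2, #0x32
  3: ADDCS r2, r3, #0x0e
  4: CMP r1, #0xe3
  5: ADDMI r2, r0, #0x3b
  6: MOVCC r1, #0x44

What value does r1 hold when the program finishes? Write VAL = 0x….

VAL = 0x44

[0] flags=1000 → (cmp)
[1] flags=1000 EQ?F → skip
[2] flags=1000 LT?T → r0=0x6d
[3] flags=1000 CS?F → skip
[4] flags=0000 → (cmp)
[5] flags=0000 MI?F → skip
[6] flags=0000 CC?T → r1=0x44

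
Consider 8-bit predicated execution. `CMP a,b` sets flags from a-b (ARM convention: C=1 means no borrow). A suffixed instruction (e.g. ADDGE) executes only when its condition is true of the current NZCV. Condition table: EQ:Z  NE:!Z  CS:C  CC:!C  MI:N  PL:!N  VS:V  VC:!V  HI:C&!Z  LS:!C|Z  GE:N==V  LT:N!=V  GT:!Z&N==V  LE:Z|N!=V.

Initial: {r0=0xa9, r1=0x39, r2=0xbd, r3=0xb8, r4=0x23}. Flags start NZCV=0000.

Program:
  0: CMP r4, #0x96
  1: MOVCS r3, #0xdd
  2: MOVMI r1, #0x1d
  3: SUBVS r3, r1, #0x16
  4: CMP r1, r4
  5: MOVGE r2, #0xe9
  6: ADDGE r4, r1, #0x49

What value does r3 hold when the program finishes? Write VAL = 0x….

VAL = 0x07

[0] flags=1001 → (cmp)
[1] flags=1001 CS?F → skip
[2] flags=1001 MI?T → r1=0x1d
[3] flags=1001 VS?T → r3=0x07
[4] flags=1000 → (cmp)
[5] flags=1000 GE?F → skip
[6] flags=1000 GE?F → skip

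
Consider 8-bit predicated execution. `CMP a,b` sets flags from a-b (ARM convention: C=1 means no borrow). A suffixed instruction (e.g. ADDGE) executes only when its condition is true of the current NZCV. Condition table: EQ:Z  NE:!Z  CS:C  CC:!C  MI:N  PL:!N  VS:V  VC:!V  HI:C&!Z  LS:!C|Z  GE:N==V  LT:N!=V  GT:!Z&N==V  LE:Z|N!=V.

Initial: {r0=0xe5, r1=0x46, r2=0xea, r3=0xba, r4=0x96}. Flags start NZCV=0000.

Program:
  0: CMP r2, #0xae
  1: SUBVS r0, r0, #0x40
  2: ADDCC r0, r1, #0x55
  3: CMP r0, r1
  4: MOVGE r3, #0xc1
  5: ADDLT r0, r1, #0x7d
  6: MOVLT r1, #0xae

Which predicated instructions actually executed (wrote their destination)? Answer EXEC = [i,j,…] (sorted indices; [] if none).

0: ✓ CMP  NZCV=0010
1: · SUBVS
2: · ADDCC
3: ✓ CMP  NZCV=1010
4: · MOVGE
5: ✓ ADDLT  r0←0xc3
6: ✓ MOVLT  r1←0xae

EXEC = [5,6]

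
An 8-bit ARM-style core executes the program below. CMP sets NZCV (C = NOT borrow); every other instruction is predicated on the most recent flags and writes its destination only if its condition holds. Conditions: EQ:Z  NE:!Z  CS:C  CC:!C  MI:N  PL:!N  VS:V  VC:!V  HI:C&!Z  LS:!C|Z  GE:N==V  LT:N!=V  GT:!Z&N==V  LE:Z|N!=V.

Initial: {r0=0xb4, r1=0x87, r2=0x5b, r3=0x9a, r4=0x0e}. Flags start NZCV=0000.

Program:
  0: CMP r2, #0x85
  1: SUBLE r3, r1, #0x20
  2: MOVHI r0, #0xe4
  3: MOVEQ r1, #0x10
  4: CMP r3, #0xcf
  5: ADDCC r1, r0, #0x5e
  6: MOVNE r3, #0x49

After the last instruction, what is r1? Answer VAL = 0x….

0: ✓ CMP  NZCV=1001
1: · SUBLE
2: · MOVHI
3: · MOVEQ
4: ✓ CMP  NZCV=1000
5: ✓ ADDCC  r1←0x12
6: ✓ MOVNE  r3←0x49

VAL = 0x12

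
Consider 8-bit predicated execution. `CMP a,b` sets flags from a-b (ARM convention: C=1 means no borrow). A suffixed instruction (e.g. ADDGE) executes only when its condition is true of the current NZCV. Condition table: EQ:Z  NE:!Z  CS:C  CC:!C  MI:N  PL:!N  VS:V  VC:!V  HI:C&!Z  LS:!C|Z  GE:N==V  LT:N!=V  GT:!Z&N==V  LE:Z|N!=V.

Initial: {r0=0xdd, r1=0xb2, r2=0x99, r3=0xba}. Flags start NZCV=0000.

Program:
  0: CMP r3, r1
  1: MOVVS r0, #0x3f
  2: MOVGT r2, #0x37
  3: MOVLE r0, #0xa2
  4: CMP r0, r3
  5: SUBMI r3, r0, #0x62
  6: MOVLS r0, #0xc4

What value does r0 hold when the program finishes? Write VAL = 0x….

[0] flags=0010 → (cmp)
[1] flags=0010 VS?F → skip
[2] flags=0010 GT?T → r2=0x37
[3] flags=0010 LE?F → skip
[4] flags=0010 → (cmp)
[5] flags=0010 MI?F → skip
[6] flags=0010 LS?F → skip

VAL = 0xdd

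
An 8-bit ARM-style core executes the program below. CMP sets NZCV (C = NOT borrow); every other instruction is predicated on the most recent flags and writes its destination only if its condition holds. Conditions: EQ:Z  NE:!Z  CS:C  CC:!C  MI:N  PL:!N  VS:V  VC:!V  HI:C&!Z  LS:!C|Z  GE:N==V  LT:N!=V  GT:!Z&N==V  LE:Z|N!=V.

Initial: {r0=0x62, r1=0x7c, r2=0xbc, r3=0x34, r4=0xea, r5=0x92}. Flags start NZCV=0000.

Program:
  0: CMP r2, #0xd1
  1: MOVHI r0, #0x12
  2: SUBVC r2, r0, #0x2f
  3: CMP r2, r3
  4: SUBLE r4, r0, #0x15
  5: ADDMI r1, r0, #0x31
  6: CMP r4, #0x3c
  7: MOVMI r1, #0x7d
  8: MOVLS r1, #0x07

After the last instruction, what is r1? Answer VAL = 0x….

0: ✓ CMP  NZCV=1000
1: · MOVHI
2: ✓ SUBVC  r2←0x33
3: ✓ CMP  NZCV=1000
4: ✓ SUBLE  r4←0x4d
5: ✓ ADDMI  r1←0x93
6: ✓ CMP  NZCV=0010
7: · MOVMI
8: · MOVLS

VAL = 0x93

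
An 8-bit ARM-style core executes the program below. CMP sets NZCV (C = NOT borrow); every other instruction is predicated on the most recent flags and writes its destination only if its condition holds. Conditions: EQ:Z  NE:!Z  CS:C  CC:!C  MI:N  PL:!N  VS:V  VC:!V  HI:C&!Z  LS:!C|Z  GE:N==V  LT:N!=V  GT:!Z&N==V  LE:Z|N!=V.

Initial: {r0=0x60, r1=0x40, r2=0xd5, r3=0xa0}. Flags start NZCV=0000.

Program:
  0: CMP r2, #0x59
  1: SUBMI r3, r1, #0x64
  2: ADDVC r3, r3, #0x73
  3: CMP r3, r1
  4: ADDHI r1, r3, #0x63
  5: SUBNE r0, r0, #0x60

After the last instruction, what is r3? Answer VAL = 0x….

VAL = 0xa0

[0] flags=0011 → (cmp)
[1] flags=0011 MI?F → skip
[2] flags=0011 VC?F → skip
[3] flags=0011 → (cmp)
[4] flags=0011 HI?T → r1=0x03
[5] flags=0011 NE?T → r0=0x00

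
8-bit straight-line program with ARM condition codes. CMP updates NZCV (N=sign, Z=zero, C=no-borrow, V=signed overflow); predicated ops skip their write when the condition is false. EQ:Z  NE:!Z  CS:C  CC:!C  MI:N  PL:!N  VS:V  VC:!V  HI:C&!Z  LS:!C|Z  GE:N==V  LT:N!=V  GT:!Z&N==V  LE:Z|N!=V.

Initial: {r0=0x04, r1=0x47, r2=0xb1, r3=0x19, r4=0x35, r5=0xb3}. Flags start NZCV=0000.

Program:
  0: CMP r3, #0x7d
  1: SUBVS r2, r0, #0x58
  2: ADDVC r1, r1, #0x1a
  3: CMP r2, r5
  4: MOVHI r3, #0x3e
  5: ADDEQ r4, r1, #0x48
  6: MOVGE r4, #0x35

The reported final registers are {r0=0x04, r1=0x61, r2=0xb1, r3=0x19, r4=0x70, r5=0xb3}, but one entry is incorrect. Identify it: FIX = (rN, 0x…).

[0] flags=1000 → (cmp)
[1] flags=1000 VS?F → skip
[2] flags=1000 VC?T → r1=0x61
[3] flags=1000 → (cmp)
[4] flags=1000 HI?F → skip
[5] flags=1000 EQ?F → skip
[6] flags=1000 GE?F → skip

FIX = (r4, 0x35)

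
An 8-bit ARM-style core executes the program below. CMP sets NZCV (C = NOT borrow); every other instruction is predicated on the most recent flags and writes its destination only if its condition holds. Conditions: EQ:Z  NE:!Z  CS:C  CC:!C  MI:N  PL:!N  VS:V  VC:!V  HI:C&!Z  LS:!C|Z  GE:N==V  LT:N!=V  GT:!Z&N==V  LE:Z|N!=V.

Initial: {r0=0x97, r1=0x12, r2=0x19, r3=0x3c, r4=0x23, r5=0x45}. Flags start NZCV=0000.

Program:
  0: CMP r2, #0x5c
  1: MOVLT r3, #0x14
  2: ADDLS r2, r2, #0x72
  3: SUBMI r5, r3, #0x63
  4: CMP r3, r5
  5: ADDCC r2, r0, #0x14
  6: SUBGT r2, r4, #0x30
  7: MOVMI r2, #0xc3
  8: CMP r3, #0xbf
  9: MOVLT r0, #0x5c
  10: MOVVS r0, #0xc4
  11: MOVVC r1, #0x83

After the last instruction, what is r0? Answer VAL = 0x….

VAL = 0x97

0: ✓ CMP  NZCV=1000
1: ✓ MOVLT  r3←0x14
2: ✓ ADDLS  r2←0x8b
3: ✓ SUBMI  r5←0xb1
4: ✓ CMP  NZCV=0000
5: ✓ ADDCC  r2←0xab
6: ✓ SUBGT  r2←0xf3
7: · MOVMI
8: ✓ CMP  NZCV=0000
9: · MOVLT
10: · MOVVS
11: ✓ MOVVC  r1←0x83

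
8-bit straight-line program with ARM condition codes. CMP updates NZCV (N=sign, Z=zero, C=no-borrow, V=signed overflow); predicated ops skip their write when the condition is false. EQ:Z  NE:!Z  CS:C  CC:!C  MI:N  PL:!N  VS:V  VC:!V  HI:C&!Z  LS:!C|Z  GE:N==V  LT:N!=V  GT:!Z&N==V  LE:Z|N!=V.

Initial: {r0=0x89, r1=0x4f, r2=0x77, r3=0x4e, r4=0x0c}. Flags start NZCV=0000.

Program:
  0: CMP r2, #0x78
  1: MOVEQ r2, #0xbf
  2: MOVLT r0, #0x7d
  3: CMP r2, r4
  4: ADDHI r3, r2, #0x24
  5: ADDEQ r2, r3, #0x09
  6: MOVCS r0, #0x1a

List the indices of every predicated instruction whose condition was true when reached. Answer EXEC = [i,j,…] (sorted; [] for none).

[0] flags=1000 → (cmp)
[1] flags=1000 EQ?F → skip
[2] flags=1000 LT?T → r0=0x7d
[3] flags=0010 → (cmp)
[4] flags=0010 HI?T → r3=0x9b
[5] flags=0010 EQ?F → skip
[6] flags=0010 CS?T → r0=0x1a

EXEC = [2,4,6]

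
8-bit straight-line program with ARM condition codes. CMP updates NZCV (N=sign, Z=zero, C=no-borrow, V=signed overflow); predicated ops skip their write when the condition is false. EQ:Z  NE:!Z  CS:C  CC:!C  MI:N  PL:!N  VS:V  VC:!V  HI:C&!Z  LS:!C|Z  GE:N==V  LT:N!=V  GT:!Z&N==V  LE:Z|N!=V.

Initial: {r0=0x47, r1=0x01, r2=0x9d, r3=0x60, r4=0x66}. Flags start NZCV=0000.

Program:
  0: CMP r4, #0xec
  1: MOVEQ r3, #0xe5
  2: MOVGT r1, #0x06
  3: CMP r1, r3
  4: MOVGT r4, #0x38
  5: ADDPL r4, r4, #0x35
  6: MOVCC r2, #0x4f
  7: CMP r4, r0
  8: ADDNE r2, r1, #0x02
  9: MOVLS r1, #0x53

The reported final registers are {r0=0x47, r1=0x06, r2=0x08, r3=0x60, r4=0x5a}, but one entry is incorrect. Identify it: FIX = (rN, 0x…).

[0] flags=0000 → (cmp)
[1] flags=0000 EQ?F → skip
[2] flags=0000 GT?T → r1=0x06
[3] flags=1000 → (cmp)
[4] flags=1000 GT?F → skip
[5] flags=1000 PL?F → skip
[6] flags=1000 CC?T → r2=0x4f
[7] flags=0010 → (cmp)
[8] flags=0010 NE?T → r2=0x08
[9] flags=0010 LS?F → skip

FIX = (r4, 0x66)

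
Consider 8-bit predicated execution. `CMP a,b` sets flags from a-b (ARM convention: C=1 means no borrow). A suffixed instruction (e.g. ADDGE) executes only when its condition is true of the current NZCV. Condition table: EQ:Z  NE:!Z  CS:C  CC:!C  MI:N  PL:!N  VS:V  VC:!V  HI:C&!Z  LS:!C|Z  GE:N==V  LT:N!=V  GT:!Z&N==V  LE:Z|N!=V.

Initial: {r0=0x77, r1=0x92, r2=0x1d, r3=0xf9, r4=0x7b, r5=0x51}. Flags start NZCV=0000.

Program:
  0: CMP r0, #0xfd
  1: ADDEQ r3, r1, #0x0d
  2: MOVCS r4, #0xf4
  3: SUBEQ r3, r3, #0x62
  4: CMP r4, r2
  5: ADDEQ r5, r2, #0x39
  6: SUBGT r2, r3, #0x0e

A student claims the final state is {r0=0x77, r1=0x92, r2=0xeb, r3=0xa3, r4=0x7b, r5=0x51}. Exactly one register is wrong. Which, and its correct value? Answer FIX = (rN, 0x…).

0: ✓ CMP  NZCV=0000
1: · ADDEQ
2: · MOVCS
3: · SUBEQ
4: ✓ CMP  NZCV=0010
5: · ADDEQ
6: ✓ SUBGT  r2←0xeb

FIX = (r3, 0xf9)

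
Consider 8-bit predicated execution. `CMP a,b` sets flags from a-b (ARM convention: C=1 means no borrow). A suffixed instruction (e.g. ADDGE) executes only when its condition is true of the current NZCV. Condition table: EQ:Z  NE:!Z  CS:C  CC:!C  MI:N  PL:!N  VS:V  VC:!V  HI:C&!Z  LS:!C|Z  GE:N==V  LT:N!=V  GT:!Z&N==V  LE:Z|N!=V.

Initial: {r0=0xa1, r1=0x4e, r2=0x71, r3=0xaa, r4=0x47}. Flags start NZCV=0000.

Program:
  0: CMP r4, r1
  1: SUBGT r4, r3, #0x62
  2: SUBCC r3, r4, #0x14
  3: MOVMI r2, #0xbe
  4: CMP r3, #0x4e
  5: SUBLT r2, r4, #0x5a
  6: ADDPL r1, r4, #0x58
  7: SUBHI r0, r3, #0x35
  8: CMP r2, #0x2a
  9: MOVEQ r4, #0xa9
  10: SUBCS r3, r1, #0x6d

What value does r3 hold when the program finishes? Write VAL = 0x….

VAL = 0xe1

0: ✓ CMP  NZCV=1000
1: · SUBGT
2: ✓ SUBCC  r3←0x33
3: ✓ MOVMI  r2←0xbe
4: ✓ CMP  NZCV=1000
5: ✓ SUBLT  r2←0xed
6: · ADDPL
7: · SUBHI
8: ✓ CMP  NZCV=1010
9: · MOVEQ
10: ✓ SUBCS  r3←0xe1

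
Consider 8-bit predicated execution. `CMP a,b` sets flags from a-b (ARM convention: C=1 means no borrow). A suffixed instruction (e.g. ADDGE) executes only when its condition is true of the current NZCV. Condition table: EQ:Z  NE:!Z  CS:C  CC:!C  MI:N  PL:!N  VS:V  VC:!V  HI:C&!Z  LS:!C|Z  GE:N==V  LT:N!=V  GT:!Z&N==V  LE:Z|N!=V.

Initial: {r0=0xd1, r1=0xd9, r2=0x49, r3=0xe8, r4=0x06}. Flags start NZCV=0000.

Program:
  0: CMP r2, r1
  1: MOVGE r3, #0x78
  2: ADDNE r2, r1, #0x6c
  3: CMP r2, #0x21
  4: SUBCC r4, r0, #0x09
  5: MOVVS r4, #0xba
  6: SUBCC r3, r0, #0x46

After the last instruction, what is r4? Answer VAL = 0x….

VAL = 0x06

0: ✓ CMP  NZCV=0000
1: ✓ MOVGE  r3←0x78
2: ✓ ADDNE  r2←0x45
3: ✓ CMP  NZCV=0010
4: · SUBCC
5: · MOVVS
6: · SUBCC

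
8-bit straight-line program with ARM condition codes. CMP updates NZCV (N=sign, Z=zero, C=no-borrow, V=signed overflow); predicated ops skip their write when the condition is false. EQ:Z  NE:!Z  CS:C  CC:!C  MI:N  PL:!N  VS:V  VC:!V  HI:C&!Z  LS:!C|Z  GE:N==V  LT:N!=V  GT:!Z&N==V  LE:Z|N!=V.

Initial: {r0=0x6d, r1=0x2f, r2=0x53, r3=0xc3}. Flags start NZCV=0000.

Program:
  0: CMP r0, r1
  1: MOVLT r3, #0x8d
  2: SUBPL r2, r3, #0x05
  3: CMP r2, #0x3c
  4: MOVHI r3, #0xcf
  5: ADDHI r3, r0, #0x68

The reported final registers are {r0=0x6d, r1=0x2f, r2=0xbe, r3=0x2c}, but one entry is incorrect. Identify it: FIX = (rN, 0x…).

FIX = (r3, 0xd5)

0: ✓ CMP  NZCV=0010
1: · MOVLT
2: ✓ SUBPL  r2←0xbe
3: ✓ CMP  NZCV=1010
4: ✓ MOVHI  r3←0xcf
5: ✓ ADDHI  r3←0xd5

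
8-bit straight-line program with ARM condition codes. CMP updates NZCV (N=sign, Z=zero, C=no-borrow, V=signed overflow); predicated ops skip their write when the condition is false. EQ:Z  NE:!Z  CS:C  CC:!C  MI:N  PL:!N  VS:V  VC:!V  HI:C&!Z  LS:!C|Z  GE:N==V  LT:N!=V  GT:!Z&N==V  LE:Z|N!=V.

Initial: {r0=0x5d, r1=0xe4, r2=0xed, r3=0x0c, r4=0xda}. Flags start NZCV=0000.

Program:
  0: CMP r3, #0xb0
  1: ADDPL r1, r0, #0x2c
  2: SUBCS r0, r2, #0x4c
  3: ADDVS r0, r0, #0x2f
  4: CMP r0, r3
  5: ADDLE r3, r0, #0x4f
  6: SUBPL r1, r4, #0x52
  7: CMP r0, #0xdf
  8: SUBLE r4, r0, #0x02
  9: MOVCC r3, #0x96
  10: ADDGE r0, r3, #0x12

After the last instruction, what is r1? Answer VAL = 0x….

VAL = 0x88

[0] flags=0000 → (cmp)
[1] flags=0000 PL?T → r1=0x89
[2] flags=0000 CS?F → skip
[3] flags=0000 VS?F → skip
[4] flags=0010 → (cmp)
[5] flags=0010 LE?F → skip
[6] flags=0010 PL?T → r1=0x88
[7] flags=0000 → (cmp)
[8] flags=0000 LE?F → skip
[9] flags=0000 CC?T → r3=0x96
[10] flags=0000 GE?T → r0=0xa8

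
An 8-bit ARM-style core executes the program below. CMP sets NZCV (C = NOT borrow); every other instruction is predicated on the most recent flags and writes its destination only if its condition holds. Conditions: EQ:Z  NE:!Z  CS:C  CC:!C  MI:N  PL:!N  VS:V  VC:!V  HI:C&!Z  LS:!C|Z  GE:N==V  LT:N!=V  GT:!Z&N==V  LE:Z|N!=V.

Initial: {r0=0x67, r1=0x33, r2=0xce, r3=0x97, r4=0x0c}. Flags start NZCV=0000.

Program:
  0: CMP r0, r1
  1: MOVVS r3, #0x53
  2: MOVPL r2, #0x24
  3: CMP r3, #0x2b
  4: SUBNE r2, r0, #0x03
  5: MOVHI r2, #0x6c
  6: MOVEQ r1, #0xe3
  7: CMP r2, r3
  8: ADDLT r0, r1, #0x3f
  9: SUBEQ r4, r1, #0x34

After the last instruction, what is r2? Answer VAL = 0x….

VAL = 0x6c

[0] flags=0010 → (cmp)
[1] flags=0010 VS?F → skip
[2] flags=0010 PL?T → r2=0x24
[3] flags=0011 → (cmp)
[4] flags=0011 NE?T → r2=0x64
[5] flags=0011 HI?T → r2=0x6c
[6] flags=0011 EQ?F → skip
[7] flags=1001 → (cmp)
[8] flags=1001 LT?F → skip
[9] flags=1001 EQ?F → skip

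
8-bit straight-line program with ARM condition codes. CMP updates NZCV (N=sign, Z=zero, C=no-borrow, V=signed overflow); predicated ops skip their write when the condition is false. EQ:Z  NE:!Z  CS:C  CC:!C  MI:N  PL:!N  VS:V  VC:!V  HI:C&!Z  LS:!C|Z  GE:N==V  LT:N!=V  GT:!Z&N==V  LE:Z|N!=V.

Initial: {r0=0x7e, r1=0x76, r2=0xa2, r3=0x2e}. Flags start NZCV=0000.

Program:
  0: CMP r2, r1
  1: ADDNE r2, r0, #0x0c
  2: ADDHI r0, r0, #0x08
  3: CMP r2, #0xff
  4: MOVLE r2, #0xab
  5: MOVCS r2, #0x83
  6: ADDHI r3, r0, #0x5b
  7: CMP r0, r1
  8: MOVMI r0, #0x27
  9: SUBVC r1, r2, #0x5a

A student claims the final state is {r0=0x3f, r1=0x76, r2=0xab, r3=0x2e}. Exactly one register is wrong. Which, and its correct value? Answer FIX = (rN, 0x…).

0: ✓ CMP  NZCV=0011
1: ✓ ADDNE  r2←0x8a
2: ✓ ADDHI  r0←0x86
3: ✓ CMP  NZCV=1000
4: ✓ MOVLE  r2←0xab
5: · MOVCS
6: · ADDHI
7: ✓ CMP  NZCV=0011
8: · MOVMI
9: · SUBVC

FIX = (r0, 0x86)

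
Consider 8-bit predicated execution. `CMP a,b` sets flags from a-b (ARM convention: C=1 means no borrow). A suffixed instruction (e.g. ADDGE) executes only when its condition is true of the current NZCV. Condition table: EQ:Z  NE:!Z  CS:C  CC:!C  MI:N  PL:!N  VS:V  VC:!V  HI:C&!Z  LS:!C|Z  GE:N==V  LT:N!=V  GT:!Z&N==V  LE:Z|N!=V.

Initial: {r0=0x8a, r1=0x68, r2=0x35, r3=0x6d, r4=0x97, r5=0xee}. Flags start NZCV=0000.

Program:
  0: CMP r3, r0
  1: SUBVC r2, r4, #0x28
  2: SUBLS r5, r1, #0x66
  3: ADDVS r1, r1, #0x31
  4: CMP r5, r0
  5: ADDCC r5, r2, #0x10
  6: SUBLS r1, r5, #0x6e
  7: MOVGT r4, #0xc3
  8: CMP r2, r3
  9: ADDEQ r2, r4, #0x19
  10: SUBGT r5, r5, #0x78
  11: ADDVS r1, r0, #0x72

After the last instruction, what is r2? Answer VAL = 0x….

VAL = 0x35

0: ✓ CMP  NZCV=1001
1: · SUBVC
2: ✓ SUBLS  r5←0x02
3: ✓ ADDVS  r1←0x99
4: ✓ CMP  NZCV=0000
5: ✓ ADDCC  r5←0x45
6: ✓ SUBLS  r1←0xd7
7: ✓ MOVGT  r4←0xc3
8: ✓ CMP  NZCV=1000
9: · ADDEQ
10: · SUBGT
11: · ADDVS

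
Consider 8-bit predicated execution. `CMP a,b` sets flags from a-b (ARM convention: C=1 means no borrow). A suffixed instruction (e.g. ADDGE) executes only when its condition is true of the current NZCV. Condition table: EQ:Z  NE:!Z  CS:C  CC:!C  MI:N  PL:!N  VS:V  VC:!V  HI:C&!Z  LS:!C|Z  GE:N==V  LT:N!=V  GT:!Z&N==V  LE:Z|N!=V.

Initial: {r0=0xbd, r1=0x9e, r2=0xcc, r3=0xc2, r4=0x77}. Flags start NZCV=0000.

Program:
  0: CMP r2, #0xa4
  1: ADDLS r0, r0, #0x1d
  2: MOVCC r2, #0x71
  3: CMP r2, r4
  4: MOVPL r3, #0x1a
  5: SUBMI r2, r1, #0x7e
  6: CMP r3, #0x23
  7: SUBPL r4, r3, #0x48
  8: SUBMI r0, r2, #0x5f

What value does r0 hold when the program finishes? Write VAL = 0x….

0: ✓ CMP  NZCV=0010
1: · ADDLS
2: · MOVCC
3: ✓ CMP  NZCV=0011
4: ✓ MOVPL  r3←0x1a
5: · SUBMI
6: ✓ CMP  NZCV=1000
7: · SUBPL
8: ✓ SUBMI  r0←0x6d

VAL = 0x6d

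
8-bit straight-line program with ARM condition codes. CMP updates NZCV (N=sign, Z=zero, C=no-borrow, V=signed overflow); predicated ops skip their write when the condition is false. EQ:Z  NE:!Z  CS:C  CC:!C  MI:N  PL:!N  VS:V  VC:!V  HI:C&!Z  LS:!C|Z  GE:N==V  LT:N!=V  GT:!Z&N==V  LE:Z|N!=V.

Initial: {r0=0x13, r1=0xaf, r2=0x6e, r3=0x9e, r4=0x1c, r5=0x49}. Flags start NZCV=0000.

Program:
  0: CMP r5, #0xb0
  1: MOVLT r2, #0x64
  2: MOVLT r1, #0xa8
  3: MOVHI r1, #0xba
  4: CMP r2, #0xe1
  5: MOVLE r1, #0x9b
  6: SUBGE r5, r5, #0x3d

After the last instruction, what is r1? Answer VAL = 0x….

VAL = 0xaf

0: ✓ CMP  NZCV=1001
1: · MOVLT
2: · MOVLT
3: · MOVHI
4: ✓ CMP  NZCV=1001
5: · MOVLE
6: ✓ SUBGE  r5←0x0c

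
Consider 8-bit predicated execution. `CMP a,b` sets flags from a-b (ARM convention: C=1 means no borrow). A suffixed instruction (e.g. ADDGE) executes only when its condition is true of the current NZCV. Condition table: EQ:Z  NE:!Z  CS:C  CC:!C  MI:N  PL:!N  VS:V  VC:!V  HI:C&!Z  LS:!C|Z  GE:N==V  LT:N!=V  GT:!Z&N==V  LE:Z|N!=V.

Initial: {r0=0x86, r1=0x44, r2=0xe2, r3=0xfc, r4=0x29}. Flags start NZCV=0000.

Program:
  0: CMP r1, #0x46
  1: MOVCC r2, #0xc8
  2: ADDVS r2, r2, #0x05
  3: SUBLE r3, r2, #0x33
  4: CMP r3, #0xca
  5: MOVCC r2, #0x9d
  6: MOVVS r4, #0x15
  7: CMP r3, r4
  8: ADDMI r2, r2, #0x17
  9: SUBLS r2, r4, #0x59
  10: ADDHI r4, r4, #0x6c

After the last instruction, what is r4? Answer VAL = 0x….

[0] flags=1000 → (cmp)
[1] flags=1000 CC?T → r2=0xc8
[2] flags=1000 VS?F → skip
[3] flags=1000 LE?T → r3=0x95
[4] flags=1000 → (cmp)
[5] flags=1000 CC?T → r2=0x9d
[6] flags=1000 VS?F → skip
[7] flags=0011 → (cmp)
[8] flags=0011 MI?F → skip
[9] flags=0011 LS?F → skip
[10] flags=0011 HI?T → r4=0x95

VAL = 0x95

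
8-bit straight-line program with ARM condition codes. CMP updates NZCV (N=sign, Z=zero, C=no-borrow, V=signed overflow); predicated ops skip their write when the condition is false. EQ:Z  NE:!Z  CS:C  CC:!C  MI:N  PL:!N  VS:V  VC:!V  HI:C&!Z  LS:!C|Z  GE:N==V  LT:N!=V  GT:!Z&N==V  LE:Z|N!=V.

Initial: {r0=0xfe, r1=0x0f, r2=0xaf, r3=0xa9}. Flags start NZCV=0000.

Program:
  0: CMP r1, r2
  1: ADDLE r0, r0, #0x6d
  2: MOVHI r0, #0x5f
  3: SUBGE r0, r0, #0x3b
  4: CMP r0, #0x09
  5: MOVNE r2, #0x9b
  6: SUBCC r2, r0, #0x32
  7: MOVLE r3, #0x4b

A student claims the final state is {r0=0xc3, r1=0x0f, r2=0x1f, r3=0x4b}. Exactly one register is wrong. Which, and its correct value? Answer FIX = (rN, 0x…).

0: ✓ CMP  NZCV=0000
1: · ADDLE
2: · MOVHI
3: ✓ SUBGE  r0←0xc3
4: ✓ CMP  NZCV=1010
5: ✓ MOVNE  r2←0x9b
6: · SUBCC
7: ✓ MOVLE  r3←0x4b

FIX = (r2, 0x9b)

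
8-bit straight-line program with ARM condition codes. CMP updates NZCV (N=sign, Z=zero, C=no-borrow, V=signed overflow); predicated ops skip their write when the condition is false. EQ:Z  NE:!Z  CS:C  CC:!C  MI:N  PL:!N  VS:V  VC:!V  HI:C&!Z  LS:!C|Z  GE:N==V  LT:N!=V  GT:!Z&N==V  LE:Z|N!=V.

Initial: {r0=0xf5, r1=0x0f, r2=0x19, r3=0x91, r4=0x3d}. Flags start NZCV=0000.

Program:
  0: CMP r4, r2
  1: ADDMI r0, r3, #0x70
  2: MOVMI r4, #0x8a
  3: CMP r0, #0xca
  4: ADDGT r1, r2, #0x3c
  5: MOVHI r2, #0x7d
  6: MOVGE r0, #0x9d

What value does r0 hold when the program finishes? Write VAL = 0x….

VAL = 0x9d

0: ✓ CMP  NZCV=0010
1: · ADDMI
2: · MOVMI
3: ✓ CMP  NZCV=0010
4: ✓ ADDGT  r1←0x55
5: ✓ MOVHI  r2←0x7d
6: ✓ MOVGE  r0←0x9d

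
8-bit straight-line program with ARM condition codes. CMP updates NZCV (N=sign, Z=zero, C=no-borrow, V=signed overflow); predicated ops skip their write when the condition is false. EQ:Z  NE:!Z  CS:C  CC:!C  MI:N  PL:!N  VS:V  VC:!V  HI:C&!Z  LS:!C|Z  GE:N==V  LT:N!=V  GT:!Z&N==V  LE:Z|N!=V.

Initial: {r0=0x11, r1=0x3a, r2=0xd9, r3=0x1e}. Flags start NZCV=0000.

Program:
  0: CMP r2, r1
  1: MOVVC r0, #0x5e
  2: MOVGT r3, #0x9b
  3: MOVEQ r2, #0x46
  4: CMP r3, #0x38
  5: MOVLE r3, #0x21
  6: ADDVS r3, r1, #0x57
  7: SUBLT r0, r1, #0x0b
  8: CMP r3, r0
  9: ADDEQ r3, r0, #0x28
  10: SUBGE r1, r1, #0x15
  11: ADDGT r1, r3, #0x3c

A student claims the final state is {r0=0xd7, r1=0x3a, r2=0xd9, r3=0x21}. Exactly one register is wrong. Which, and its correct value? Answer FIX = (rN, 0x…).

FIX = (r0, 0x2f)

0: ✓ CMP  NZCV=1010
1: ✓ MOVVC  r0←0x5e
2: · MOVGT
3: · MOVEQ
4: ✓ CMP  NZCV=1000
5: ✓ MOVLE  r3←0x21
6: · ADDVS
7: ✓ SUBLT  r0←0x2f
8: ✓ CMP  NZCV=1000
9: · ADDEQ
10: · SUBGE
11: · ADDGT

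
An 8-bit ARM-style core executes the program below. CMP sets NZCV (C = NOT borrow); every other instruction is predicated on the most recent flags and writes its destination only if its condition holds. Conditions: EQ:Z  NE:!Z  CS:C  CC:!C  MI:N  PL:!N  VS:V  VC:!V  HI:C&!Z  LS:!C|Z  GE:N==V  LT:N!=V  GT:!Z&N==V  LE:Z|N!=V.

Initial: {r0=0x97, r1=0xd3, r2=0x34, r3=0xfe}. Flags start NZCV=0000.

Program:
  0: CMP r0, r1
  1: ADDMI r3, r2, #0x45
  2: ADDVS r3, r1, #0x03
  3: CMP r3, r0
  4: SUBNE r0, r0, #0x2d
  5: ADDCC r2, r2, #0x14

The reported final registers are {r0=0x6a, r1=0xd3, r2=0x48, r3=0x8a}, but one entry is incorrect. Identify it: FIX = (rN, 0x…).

0: ✓ CMP  NZCV=1000
1: ✓ ADDMI  r3←0x79
2: · ADDVS
3: ✓ CMP  NZCV=1001
4: ✓ SUBNE  r0←0x6a
5: ✓ ADDCC  r2←0x48

FIX = (r3, 0x79)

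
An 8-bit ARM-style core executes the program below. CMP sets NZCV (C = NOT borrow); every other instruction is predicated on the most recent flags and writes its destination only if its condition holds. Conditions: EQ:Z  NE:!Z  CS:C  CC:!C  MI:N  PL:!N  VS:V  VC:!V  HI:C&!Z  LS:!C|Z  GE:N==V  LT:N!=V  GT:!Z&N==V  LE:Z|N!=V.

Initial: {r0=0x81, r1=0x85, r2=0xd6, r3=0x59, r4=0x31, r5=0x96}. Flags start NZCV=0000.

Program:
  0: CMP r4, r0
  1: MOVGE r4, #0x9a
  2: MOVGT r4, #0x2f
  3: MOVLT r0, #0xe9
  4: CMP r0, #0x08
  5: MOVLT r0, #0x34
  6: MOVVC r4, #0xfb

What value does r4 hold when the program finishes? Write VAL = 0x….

VAL = 0x2f

0: ✓ CMP  NZCV=1001
1: ✓ MOVGE  r4←0x9a
2: ✓ MOVGT  r4←0x2f
3: · MOVLT
4: ✓ CMP  NZCV=0011
5: ✓ MOVLT  r0←0x34
6: · MOVVC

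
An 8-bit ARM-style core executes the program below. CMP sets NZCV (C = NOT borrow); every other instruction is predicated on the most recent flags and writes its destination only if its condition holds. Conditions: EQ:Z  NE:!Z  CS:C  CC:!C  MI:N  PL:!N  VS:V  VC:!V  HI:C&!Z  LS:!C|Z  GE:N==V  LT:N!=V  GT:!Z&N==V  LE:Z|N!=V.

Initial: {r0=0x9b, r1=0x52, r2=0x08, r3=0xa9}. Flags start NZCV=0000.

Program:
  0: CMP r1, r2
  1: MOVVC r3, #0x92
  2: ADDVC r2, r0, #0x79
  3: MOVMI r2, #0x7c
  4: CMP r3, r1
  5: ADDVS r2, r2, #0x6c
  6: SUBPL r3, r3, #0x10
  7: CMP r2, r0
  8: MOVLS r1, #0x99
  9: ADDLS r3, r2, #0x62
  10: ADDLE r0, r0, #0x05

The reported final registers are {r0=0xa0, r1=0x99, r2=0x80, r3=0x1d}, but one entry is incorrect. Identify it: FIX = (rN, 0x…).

[0] flags=0010 → (cmp)
[1] flags=0010 VC?T → r3=0x92
[2] flags=0010 VC?T → r2=0x14
[3] flags=0010 MI?F → skip
[4] flags=0011 → (cmp)
[5] flags=0011 VS?T → r2=0x80
[6] flags=0011 PL?T → r3=0x82
[7] flags=1000 → (cmp)
[8] flags=1000 LS?T → r1=0x99
[9] flags=1000 LS?T → r3=0xe2
[10] flags=1000 LE?T → r0=0xa0

FIX = (r3, 0xe2)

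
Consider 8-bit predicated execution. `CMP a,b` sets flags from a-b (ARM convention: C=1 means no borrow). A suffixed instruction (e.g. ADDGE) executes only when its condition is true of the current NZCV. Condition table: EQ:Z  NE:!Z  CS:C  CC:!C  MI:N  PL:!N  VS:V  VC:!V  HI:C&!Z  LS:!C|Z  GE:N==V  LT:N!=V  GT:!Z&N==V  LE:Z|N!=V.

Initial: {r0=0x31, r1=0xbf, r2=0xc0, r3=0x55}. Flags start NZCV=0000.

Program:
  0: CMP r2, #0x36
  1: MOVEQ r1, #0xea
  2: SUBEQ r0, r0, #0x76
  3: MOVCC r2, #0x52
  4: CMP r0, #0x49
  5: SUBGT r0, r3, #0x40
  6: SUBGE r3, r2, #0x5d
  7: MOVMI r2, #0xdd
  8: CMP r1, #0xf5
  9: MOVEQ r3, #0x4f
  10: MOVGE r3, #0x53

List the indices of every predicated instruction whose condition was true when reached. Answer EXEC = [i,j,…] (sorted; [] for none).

EXEC = [7]

0: ✓ CMP  NZCV=1010
1: · MOVEQ
2: · SUBEQ
3: · MOVCC
4: ✓ CMP  NZCV=1000
5: · SUBGT
6: · SUBGE
7: ✓ MOVMI  r2←0xdd
8: ✓ CMP  NZCV=1000
9: · MOVEQ
10: · MOVGE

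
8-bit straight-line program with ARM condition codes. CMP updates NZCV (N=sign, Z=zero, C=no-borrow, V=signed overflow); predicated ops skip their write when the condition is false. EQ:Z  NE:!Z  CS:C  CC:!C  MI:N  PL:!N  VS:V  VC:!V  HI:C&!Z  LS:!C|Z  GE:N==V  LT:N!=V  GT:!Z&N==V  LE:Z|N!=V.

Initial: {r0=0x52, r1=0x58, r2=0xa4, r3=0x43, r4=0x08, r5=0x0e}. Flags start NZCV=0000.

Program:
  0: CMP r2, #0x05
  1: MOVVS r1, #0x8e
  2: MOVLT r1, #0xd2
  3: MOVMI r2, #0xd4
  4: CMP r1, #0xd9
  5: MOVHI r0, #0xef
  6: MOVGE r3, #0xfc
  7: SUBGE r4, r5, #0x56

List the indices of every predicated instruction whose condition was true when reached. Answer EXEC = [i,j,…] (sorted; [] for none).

EXEC = [2,3]

0: ✓ CMP  NZCV=1010
1: · MOVVS
2: ✓ MOVLT  r1←0xd2
3: ✓ MOVMI  r2←0xd4
4: ✓ CMP  NZCV=1000
5: · MOVHI
6: · MOVGE
7: · SUBGE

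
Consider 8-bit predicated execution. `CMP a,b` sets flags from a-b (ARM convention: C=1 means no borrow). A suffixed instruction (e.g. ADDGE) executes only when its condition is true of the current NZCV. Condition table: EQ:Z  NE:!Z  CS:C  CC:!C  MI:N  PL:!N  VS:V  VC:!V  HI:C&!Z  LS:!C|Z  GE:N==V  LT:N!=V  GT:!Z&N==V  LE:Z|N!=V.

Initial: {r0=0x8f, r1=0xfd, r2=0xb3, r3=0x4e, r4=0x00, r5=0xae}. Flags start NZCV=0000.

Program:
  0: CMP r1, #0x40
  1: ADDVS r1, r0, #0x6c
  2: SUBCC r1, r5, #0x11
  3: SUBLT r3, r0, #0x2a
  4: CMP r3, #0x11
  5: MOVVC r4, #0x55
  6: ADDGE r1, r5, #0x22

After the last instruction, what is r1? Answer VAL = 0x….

VAL = 0xd0

0: ✓ CMP  NZCV=1010
1: · ADDVS
2: · SUBCC
3: ✓ SUBLT  r3←0x65
4: ✓ CMP  NZCV=0010
5: ✓ MOVVC  r4←0x55
6: ✓ ADDGE  r1←0xd0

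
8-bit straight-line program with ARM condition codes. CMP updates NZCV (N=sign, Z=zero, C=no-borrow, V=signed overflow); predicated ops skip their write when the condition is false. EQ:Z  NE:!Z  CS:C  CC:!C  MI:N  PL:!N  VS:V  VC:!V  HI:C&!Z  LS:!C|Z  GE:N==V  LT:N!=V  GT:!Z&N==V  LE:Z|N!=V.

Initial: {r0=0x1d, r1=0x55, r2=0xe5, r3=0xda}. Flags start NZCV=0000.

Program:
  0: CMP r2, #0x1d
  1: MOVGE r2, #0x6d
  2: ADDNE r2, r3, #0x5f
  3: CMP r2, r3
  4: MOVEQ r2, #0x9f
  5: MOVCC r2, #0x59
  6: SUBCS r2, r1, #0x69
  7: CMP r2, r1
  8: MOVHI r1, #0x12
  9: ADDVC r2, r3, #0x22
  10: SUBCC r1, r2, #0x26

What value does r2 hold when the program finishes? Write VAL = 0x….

[0] flags=1010 → (cmp)
[1] flags=1010 GE?F → skip
[2] flags=1010 NE?T → r2=0x39
[3] flags=0000 → (cmp)
[4] flags=0000 EQ?F → skip
[5] flags=0000 CC?T → r2=0x59
[6] flags=0000 CS?F → skip
[7] flags=0010 → (cmp)
[8] flags=0010 HI?T → r1=0x12
[9] flags=0010 VC?T → r2=0xfc
[10] flags=0010 CC?F → skip

VAL = 0xfc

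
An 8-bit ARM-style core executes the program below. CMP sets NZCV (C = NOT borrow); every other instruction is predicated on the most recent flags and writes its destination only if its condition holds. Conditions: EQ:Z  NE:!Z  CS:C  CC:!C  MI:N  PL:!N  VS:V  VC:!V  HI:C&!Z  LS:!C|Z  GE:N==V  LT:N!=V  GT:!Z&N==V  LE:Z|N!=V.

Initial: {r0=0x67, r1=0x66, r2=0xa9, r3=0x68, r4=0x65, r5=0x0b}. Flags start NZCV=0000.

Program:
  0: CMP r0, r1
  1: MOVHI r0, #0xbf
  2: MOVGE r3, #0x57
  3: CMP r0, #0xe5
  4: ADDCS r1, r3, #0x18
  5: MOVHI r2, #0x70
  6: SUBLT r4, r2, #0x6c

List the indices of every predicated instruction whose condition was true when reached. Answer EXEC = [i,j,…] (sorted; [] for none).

EXEC = [1,2,6]

[0] flags=0010 → (cmp)
[1] flags=0010 HI?T → r0=0xbf
[2] flags=0010 GE?T → r3=0x57
[3] flags=1000 → (cmp)
[4] flags=1000 CS?F → skip
[5] flags=1000 HI?F → skip
[6] flags=1000 LT?T → r4=0x3d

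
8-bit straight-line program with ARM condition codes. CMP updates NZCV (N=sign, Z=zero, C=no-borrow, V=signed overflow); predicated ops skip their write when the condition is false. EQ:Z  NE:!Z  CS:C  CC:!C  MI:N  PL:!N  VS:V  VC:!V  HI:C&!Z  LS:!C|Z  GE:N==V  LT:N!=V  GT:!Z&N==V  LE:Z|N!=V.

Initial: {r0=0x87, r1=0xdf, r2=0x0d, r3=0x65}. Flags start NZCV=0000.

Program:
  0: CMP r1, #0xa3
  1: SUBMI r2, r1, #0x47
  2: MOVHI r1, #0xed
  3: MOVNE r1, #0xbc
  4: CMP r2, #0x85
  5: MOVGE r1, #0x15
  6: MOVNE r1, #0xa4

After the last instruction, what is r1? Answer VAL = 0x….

[0] flags=0010 → (cmp)
[1] flags=0010 MI?F → skip
[2] flags=0010 HI?T → r1=0xed
[3] flags=0010 NE?T → r1=0xbc
[4] flags=1001 → (cmp)
[5] flags=1001 GE?T → r1=0x15
[6] flags=1001 NE?T → r1=0xa4

VAL = 0xa4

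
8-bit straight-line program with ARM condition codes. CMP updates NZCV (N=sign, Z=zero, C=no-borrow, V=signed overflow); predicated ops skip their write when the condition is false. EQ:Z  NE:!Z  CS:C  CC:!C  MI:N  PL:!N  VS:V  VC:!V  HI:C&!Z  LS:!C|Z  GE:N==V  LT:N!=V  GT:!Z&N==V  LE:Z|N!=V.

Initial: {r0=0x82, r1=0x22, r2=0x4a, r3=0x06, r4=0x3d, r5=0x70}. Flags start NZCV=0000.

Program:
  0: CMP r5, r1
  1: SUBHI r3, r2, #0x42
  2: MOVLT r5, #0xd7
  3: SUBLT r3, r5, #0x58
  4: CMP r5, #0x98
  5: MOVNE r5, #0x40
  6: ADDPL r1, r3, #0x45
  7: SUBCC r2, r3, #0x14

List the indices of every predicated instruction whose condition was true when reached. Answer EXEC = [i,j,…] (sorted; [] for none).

EXEC = [1,5,7]

0: ✓ CMP  NZCV=0010
1: ✓ SUBHI  r3←0x08
2: · MOVLT
3: · SUBLT
4: ✓ CMP  NZCV=1001
5: ✓ MOVNE  r5←0x40
6: · ADDPL
7: ✓ SUBCC  r2←0xf4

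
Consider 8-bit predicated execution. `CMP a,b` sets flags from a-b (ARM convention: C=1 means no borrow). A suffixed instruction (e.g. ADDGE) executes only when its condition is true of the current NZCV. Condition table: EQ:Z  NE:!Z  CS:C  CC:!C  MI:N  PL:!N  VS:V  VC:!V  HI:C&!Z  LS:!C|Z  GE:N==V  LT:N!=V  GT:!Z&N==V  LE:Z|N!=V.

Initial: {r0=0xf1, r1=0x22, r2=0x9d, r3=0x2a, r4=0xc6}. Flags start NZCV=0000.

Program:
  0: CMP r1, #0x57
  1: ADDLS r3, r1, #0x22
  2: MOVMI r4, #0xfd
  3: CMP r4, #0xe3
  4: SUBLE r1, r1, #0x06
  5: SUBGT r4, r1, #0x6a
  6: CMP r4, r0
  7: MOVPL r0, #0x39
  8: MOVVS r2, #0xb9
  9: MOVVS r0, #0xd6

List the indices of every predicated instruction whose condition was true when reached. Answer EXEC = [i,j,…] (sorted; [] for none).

[0] flags=1000 → (cmp)
[1] flags=1000 LS?T → r3=0x44
[2] flags=1000 MI?T → r4=0xfd
[3] flags=0010 → (cmp)
[4] flags=0010 LE?F → skip
[5] flags=0010 GT?T → r4=0xb8
[6] flags=1000 → (cmp)
[7] flags=1000 PL?F → skip
[8] flags=1000 VS?F → skip
[9] flags=1000 VS?F → skip

EXEC = [1,2,5]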